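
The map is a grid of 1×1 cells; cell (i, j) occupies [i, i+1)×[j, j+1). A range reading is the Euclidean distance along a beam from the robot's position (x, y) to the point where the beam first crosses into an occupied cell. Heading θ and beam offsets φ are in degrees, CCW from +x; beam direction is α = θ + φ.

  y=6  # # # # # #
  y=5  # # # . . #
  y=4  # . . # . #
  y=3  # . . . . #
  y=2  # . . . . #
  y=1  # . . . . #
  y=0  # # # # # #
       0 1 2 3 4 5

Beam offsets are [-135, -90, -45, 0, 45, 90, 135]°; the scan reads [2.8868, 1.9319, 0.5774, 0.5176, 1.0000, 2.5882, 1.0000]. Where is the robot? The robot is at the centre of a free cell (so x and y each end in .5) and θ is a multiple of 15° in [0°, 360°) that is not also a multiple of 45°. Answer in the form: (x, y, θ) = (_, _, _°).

(x, y, θ) = (4.5, 3.5, 15°)

Enumerate (i+0.5, j+0.5, θ) over the 17 free cells and 16 admissible headings. For each, cast all 7 beams and compare to the given ranges.
  (2.5, 3.5, 255°): beam 1 = 1.7321 ≠ 2.8868 ✗
  (3.5, 3.5, 105°): beam 1 = 1.7321 ≠ 2.8868 ✗
  (3.5, 1.5, 330°): beam 1 = 1.9319 ≠ 2.8868 ✗
  …
  (4.5, 3.5, 15°): r_1=2.8868, r_2=1.9319, r_3=0.5774, r_4=0.5176, r_5=1.0000, r_6=2.5882, r_7=1.0000 — all match ✓
Only this pose fits every beam.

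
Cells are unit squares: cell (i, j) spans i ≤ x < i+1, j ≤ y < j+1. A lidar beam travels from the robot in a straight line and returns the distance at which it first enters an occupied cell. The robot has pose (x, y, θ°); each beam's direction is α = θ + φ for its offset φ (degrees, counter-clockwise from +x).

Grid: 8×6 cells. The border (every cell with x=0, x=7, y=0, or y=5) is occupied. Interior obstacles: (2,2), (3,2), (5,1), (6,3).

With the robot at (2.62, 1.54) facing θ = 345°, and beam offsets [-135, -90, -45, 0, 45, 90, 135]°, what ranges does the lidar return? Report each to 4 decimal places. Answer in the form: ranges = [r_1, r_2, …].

beam 1: φ=-135°, α=210°
  dir = (cos 210°, sin 210°) = (-0.8660, -0.5000); from cell (2,1)
  next x-line at t=0.7159, next y-line at t=1.0800; Δt_x=1.1547, Δt_y=2.0000
    x: enter (1,1) at t=0.7159
    y: enter (1,0) at t=1.0800 ← occupied
  → r_1 = 1.0800
beam 2: φ=-90°, α=255°
  dir = (cos 255°, sin 255°) = (-0.2588, -0.9659); from cell (2,1)
  next x-line at t=2.3955, next y-line at t=0.5590; Δt_x=3.8637, Δt_y=1.0353
    y: enter (2,0) at t=0.5590 ← occupied
  → r_2 = 0.5590
beam 3: φ=-45°, α=300°
  dir = (cos 300°, sin 300°) = (0.5000, -0.8660); from cell (2,1)
  next x-line at t=0.7600, next y-line at t=0.6235; Δt_x=2.0000, Δt_y=1.1547
    y: enter (2,0) at t=0.6235 ← occupied
  → r_3 = 0.6235
beam 4: φ=0°, α=345°
  dir = (cos 345°, sin 345°) = (0.9659, -0.2588); from cell (2,1)
  next x-line at t=0.3934, next y-line at t=2.0864; Δt_x=1.0353, Δt_y=3.8637
    x: enter (3,1) at t=0.3934
    x: enter (4,1) at t=1.4287
    y: enter (4,0) at t=2.0864 ← occupied
  → r_4 = 2.0864
beam 5: φ=45°, α=30°
  dir = (cos 30°, sin 30°) = (0.8660, 0.5000); from cell (2,1)
  next x-line at t=0.4388, next y-line at t=0.9200; Δt_x=1.1547, Δt_y=2.0000
    x: enter (3,1) at t=0.4388
    y: enter (3,2) at t=0.9200 ← occupied
  → r_5 = 0.9200
beam 6: φ=90°, α=75°
  dir = (cos 75°, sin 75°) = (0.2588, 0.9659); from cell (2,1)
  next x-line at t=1.4682, next y-line at t=0.4762; Δt_x=3.8637, Δt_y=1.0353
    y: enter (2,2) at t=0.4762 ← occupied
  → r_6 = 0.4762
beam 7: φ=135°, α=120°
  dir = (cos 120°, sin 120°) = (-0.5000, 0.8660); from cell (2,1)
  next x-line at t=1.2400, next y-line at t=0.5312; Δt_x=2.0000, Δt_y=1.1547
    y: enter (2,2) at t=0.5312 ← occupied
  → r_7 = 0.5312

ranges = [1.0800, 0.5590, 0.6235, 2.0864, 0.9200, 0.4762, 0.5312]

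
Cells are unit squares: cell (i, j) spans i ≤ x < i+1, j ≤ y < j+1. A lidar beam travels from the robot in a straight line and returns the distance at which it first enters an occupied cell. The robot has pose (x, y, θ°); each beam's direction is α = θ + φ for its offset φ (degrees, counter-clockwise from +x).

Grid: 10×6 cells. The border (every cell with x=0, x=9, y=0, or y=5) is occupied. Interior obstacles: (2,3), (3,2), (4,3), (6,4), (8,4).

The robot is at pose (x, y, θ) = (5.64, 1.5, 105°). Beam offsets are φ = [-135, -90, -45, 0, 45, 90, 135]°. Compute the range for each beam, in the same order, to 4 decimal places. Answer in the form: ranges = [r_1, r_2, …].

ranges = [1.0000, 3.4785, 4.0415, 2.4728, 1.8937, 1.9319, 0.5774]

beam 1: φ=-135°, α=330°
  cosα=0.8660 sinα=-0.5000 | (5,1) | tMaxX 0.4157 tMaxY 1.0000 | tΔX 1.1547 tΔY 2.0000
    t=0.4157 [x] (6,1)
    t=1.0000 [y] (6,0) — stop
  → r_1 = 1.0000
beam 2: φ=-90°, α=15°
  cosα=0.9659 sinα=0.2588 | (5,1) | tMaxX 0.3727 tMaxY 1.9319 | tΔX 1.0353 tΔY 3.8637
    t=0.3727 [x] (6,1)
    t=1.4080 [x] (7,1)
    t=1.9319 [y] (7,2)
    t=2.4433 [x] (8,2)
    t=3.4785 [x] (9,2) — stop
  → r_2 = 3.4785
beam 3: φ=-45°, α=60°
  cosα=0.5000 sinα=0.8660 | (5,1) | tMaxX 0.7200 tMaxY 0.5774 | tΔX 2.0000 tΔY 1.1547
    t=0.5774 [y] (5,2)
    t=0.7200 [x] (6,2)
    t=1.7321 [y] (6,3)
    t=2.7200 [x] (7,3)
    t=2.8868 [y] (7,4)
    t=4.0415 [y] (7,5) — stop
  → r_3 = 4.0415
beam 4: φ=0°, α=105°
  cosα=-0.2588 sinα=0.9659 | (5,1) | tMaxX 2.4728 tMaxY 0.5176 | tΔX 3.8637 tΔY 1.0353
    t=0.5176 [y] (5,2)
    t=1.5529 [y] (5,3)
    t=2.4728 [x] (4,3) — stop
  → r_4 = 2.4728
beam 5: φ=45°, α=150°
  cosα=-0.8660 sinα=0.5000 | (5,1) | tMaxX 0.7390 tMaxY 1.0000 | tΔX 1.1547 tΔY 2.0000
    t=0.7390 [x] (4,1)
    t=1.0000 [y] (4,2)
    t=1.8937 [x] (3,2) — stop
  → r_5 = 1.8937
beam 6: φ=90°, α=195°
  cosα=-0.9659 sinα=-0.2588 | (5,1) | tMaxX 0.6626 tMaxY 1.9319 | tΔX 1.0353 tΔY 3.8637
    t=0.6626 [x] (4,1)
    t=1.6979 [x] (3,1)
    t=1.9319 [y] (3,0) — stop
  → r_6 = 1.9319
beam 7: φ=135°, α=240°
  cosα=-0.5000 sinα=-0.8660 | (5,1) | tMaxX 1.2800 tMaxY 0.5774 | tΔX 2.0000 tΔY 1.1547
    t=0.5774 [y] (5,0) — stop
  → r_7 = 0.5774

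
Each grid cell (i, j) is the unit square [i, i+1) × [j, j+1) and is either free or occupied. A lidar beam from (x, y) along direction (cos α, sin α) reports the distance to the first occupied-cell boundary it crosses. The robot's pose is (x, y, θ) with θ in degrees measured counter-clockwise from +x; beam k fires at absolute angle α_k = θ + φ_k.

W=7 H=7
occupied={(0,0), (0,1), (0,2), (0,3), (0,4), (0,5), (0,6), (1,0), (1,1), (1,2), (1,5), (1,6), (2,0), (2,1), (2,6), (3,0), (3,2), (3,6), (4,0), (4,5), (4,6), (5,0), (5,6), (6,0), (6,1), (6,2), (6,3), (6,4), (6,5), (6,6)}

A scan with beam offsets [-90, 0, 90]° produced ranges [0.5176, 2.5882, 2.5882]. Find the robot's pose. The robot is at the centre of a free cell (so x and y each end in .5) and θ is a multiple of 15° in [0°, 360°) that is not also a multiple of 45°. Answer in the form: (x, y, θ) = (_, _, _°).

(x, y, θ) = (3.5, 3.5, 15°)

Candidates: 19 free-cell centres × 16 headings = 304 poses. Raycast each; keep the one whose scan matches to 4 dp.
  (3.5, 4.5, 150°): beam 1 = 1.0000 ≠ 0.5176 ✗
  (1.5, 4.5, 60°): beam 1 = 5.1962 ≠ 0.5176 ✗
  (5.5, 5.5, 15°): beam 1 = 1.9319 ≠ 0.5176 ✗
  …
  (3.5, 3.5, 15°): r_1=0.5176, r_2=2.5882, r_3=2.5882 — all match ✓
No second candidate reproduces the full scan.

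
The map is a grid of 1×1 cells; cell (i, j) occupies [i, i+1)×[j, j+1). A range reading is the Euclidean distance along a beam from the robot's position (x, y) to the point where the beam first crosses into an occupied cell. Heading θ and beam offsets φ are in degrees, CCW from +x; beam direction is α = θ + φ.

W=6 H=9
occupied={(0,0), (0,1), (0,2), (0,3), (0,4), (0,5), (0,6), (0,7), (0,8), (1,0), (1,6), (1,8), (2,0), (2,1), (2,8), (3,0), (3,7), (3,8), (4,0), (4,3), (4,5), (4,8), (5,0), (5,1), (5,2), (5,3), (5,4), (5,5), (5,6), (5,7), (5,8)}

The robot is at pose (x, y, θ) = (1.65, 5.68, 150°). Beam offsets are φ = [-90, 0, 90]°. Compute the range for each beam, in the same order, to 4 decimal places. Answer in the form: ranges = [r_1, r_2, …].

ranges = [0.3695, 0.6400, 1.3000]

beam 1: φ=-90°, α=60°
  cosα=0.5000 sinα=0.8660 | (1,5) | tMaxX 0.7000 tMaxY 0.3695 | tΔX 2.0000 tΔY 1.1547
    t=0.3695 [y] (1,6) — stop
  → r_1 = 0.3695
beam 2: φ=0°, α=150°
  cosα=-0.8660 sinα=0.5000 | (1,5) | tMaxX 0.7506 tMaxY 0.6400 | tΔX 1.1547 tΔY 2.0000
    t=0.6400 [y] (1,6) — stop
  → r_2 = 0.6400
beam 3: φ=90°, α=240°
  cosα=-0.5000 sinα=-0.8660 | (1,5) | tMaxX 1.3000 tMaxY 0.7852 | tΔX 2.0000 tΔY 1.1547
    t=0.7852 [y] (1,4)
    t=1.3000 [x] (0,4) — stop
  → r_3 = 1.3000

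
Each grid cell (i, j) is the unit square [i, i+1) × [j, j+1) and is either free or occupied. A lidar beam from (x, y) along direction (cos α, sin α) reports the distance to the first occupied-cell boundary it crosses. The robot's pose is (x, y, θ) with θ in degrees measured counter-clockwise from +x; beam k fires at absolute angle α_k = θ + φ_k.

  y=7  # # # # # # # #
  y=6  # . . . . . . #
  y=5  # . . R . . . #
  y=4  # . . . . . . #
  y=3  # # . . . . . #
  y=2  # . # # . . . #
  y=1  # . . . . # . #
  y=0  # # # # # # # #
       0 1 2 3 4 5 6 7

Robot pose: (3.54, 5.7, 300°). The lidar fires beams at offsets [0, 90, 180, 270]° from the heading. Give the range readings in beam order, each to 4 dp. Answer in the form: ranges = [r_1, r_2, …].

ranges = [4.2724, 2.6000, 1.5011, 2.9329]

beam 1: φ=0°, α=300°
  direction (0.5000, -0.8660); cell (3,5); t to first gridline: x 0.9200, y 0.8083 (then +2.0000 / +1.1547)
    (3,4) via y @ 0.8083
    (4,4) via x @ 0.9200
    (4,3) via y @ 1.9630
    (5,3) via x @ 2.9200
    (5,2) via y @ 3.1177
    (5,1) via y @ 4.2724  # hit
  → r_1 = 4.2724
beam 2: φ=90°, α=30°
  direction (0.8660, 0.5000); cell (3,5); t to first gridline: x 0.5312, y 0.6000 (then +1.1547 / +2.0000)
    (4,5) via x @ 0.5312
    (4,6) via y @ 0.6000
    (5,6) via x @ 1.6859
    (5,7) via y @ 2.6000  # hit
  → r_2 = 2.6000
beam 3: φ=180°, α=120°
  direction (-0.5000, 0.8660); cell (3,5); t to first gridline: x 1.0800, y 0.3464 (then +2.0000 / +1.1547)
    (3,6) via y @ 0.3464
    (2,6) via x @ 1.0800
    (2,7) via y @ 1.5011  # hit
  → r_3 = 1.5011
beam 4: φ=270°, α=210°
  direction (-0.8660, -0.5000); cell (3,5); t to first gridline: x 0.6235, y 1.4000 (then +1.1547 / +2.0000)
    (2,5) via x @ 0.6235
    (2,4) via y @ 1.4000
    (1,4) via x @ 1.7782
    (0,4) via x @ 2.9329  # hit
  → r_4 = 2.9329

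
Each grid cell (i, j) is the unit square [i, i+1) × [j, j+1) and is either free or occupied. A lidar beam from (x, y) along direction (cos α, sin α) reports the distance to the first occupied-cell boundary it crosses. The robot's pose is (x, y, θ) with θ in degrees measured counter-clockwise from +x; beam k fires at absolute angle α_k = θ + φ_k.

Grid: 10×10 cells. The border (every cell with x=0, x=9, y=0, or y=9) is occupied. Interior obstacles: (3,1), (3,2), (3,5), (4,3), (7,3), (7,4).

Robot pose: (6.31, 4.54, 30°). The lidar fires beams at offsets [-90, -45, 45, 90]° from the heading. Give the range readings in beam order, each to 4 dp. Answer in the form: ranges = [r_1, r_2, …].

ranges = [1.3800, 0.7143, 4.6173, 5.1500]

beam 1: φ=-90°, α=300°
  direction (0.5000, -0.8660); cell (6,4); t to first gridline: x 1.3800, y 0.6235 (then +2.0000 / +1.1547)
    (6,3) via y @ 0.6235
    (7,3) via x @ 1.3800  # hit
  → r_1 = 1.3800
beam 2: φ=-45°, α=345°
  direction (0.9659, -0.2588); cell (6,4); t to first gridline: x 0.7143, y 2.0864 (then +1.0353 / +3.8637)
    (7,4) via x @ 0.7143  # hit
  → r_2 = 0.7143
beam 3: φ=45°, α=75°
  direction (0.2588, 0.9659); cell (6,4); t to first gridline: x 2.6660, y 0.4762 (then +3.8637 / +1.0353)
    (6,5) via y @ 0.4762
    (6,6) via y @ 1.5115
    (6,7) via y @ 2.5468
    (7,7) via x @ 2.6660
    (7,8) via y @ 3.5821
    (7,9) via y @ 4.6173  # hit
  → r_3 = 4.6173
beam 4: φ=90°, α=120°
  direction (-0.5000, 0.8660); cell (6,4); t to first gridline: x 0.6200, y 0.5312 (then +2.0000 / +1.1547)
    (6,5) via y @ 0.5312
    (5,5) via x @ 0.6200
    (5,6) via y @ 1.6859
    (4,6) via x @ 2.6200
    (4,7) via y @ 2.8406
    (4,8) via y @ 3.9953
    (3,8) via x @ 4.6200
    (3,9) via y @ 5.1500  # hit
  → r_4 = 5.1500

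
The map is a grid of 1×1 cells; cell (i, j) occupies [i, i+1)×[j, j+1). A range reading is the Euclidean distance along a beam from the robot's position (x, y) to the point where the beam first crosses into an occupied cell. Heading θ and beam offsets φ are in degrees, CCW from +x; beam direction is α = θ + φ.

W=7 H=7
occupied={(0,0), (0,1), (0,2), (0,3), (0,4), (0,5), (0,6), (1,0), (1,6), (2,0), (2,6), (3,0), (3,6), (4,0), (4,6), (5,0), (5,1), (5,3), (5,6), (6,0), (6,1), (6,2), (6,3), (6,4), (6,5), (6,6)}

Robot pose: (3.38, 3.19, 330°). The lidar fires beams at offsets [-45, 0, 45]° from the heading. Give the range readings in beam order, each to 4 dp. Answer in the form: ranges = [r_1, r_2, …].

beam 1: φ=-45°, α=285°
  direction (0.2588, -0.9659); cell (3,3); t to first gridline: x 2.3955, y 0.1967 (then +3.8637 / +1.0353)
    (3,2) via y @ 0.1967
    (3,1) via y @ 1.2320
    (3,0) via y @ 2.2673  # hit
  → r_1 = 2.2673
beam 2: φ=0°, α=330°
  direction (0.8660, -0.5000); cell (3,3); t to first gridline: x 0.7159, y 0.3800 (then +1.1547 / +2.0000)
    (3,2) via y @ 0.3800
    (4,2) via x @ 0.7159
    (5,2) via x @ 1.8706
    (5,1) via y @ 2.3800  # hit
  → r_2 = 2.3800
beam 3: φ=45°, α=15°
  direction (0.9659, 0.2588); cell (3,3); t to first gridline: x 0.6419, y 3.1296 (then +1.0353 / +3.8637)
    (4,3) via x @ 0.6419
    (5,3) via x @ 1.6771  # hit
  → r_3 = 1.6771

ranges = [2.2673, 2.3800, 1.6771]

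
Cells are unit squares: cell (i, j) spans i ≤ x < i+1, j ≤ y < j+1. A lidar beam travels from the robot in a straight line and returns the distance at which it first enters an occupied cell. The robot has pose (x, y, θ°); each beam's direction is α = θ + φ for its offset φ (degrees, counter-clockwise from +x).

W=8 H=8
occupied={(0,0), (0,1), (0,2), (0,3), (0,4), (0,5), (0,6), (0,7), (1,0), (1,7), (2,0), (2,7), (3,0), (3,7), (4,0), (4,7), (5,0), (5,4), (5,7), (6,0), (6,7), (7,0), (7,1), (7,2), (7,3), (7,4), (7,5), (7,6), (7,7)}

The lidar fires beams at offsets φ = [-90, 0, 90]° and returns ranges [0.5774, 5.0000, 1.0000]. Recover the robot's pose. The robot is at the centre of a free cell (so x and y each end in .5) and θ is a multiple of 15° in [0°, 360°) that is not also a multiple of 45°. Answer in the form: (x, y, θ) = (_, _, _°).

(x, y, θ) = (1.5, 1.5, 30°)

Enumerate (i+0.5, j+0.5, θ) over the 35 free cells and 16 admissible headings. For each, cast all 3 beams and compare to the given ranges.
  (6.5, 3.5, 300°): beam 1 = 5.0000 ≠ 0.5774 ✗
  (6.5, 2.5, 300°): beam 1 = 3.0000 ≠ 0.5774 ✗
  (4.5, 3.5, 15°): beam 1 = 2.5882 ≠ 0.5774 ✗
  (5.5, 5.5, 105°): beam 1 = 1.5529 ≠ 0.5774 ✗
  …
  (1.5, 1.5, 30°): r_1=0.5774, r_2=5.0000, r_3=1.0000 — all match ✓
Unique over the lattice → pose = (1.5, 1.5, 30°).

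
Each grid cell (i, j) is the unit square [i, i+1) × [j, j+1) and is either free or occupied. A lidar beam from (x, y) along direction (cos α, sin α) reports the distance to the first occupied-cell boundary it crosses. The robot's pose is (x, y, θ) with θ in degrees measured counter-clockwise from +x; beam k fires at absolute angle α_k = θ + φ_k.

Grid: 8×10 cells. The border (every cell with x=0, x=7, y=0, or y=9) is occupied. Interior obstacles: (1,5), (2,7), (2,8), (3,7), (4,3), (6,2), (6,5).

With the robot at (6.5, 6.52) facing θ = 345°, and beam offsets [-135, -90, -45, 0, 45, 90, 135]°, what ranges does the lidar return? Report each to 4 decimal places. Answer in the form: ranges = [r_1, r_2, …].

beam 1: φ=-135°, α=210°
  direction (-0.8660, -0.5000); cell (6,6); t to first gridline: x 0.5774, y 1.0400 (then +1.1547 / +2.0000)
    (5,6) via x @ 0.5774
    (5,5) via y @ 1.0400
    (4,5) via x @ 1.7321
    (3,5) via x @ 2.8868
    (3,4) via y @ 3.0400
    (2,4) via x @ 4.0415
    (2,3) via y @ 5.0400
    (1,3) via x @ 5.1962
    (0,3) via x @ 6.3509  # hit
  → r_1 = 6.3509
beam 2: φ=-90°, α=255°
  direction (-0.2588, -0.9659); cell (6,6); t to first gridline: x 1.9319, y 0.5383 (then +3.8637 / +1.0353)
    (6,5) via y @ 0.5383  # hit
  → r_2 = 0.5383
beam 3: φ=-45°, α=300°
  direction (0.5000, -0.8660); cell (6,6); t to first gridline: x 1.0000, y 0.6004 (then +2.0000 / +1.1547)
    (6,5) via y @ 0.6004  # hit
  → r_3 = 0.6004
beam 4: φ=0°, α=345°
  direction (0.9659, -0.2588); cell (6,6); t to first gridline: x 0.5176, y 2.0091 (then +1.0353 / +3.8637)
    (7,6) via x @ 0.5176  # hit
  → r_4 = 0.5176
beam 5: φ=45°, α=30°
  direction (0.8660, 0.5000); cell (6,6); t to first gridline: x 0.5774, y 0.9600 (then +1.1547 / +2.0000)
    (7,6) via x @ 0.5774  # hit
  → r_5 = 0.5774
beam 6: φ=90°, α=75°
  direction (0.2588, 0.9659); cell (6,6); t to first gridline: x 1.9319, y 0.4969 (then +3.8637 / +1.0353)
    (6,7) via y @ 0.4969
    (6,8) via y @ 1.5322
    (7,8) via x @ 1.9319  # hit
  → r_6 = 1.9319
beam 7: φ=135°, α=120°
  direction (-0.5000, 0.8660); cell (6,6); t to first gridline: x 1.0000, y 0.5543 (then +2.0000 / +1.1547)
    (6,7) via y @ 0.5543
    (5,7) via x @ 1.0000
    (5,8) via y @ 1.7090
    (5,9) via y @ 2.8637  # hit
  → r_7 = 2.8637

ranges = [6.3509, 0.5383, 0.6004, 0.5176, 0.5774, 1.9319, 2.8637]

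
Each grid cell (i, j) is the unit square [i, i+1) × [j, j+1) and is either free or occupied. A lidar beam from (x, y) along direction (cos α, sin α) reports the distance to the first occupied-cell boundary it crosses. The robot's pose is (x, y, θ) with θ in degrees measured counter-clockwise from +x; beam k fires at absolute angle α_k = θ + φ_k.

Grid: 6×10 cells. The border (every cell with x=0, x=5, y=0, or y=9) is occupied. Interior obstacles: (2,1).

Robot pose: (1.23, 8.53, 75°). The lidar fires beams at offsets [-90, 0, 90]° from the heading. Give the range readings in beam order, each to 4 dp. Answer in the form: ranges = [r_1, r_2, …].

beam 1: φ=-90°, α=345°
  direction (0.9659, -0.2588); cell (1,8); t to first gridline: x 0.7972, y 2.0478 (then +1.0353 / +3.8637)
    (2,8) via x @ 0.7972
    (3,8) via x @ 1.8324
    (3,7) via y @ 2.0478
    (4,7) via x @ 2.8677
    (5,7) via x @ 3.9030  # hit
  → r_1 = 3.9030
beam 2: φ=0°, α=75°
  direction (0.2588, 0.9659); cell (1,8); t to first gridline: x 2.9751, y 0.4866 (then +3.8637 / +1.0353)
    (1,9) via y @ 0.4866  # hit
  → r_2 = 0.4866
beam 3: φ=90°, α=165°
  direction (-0.9659, 0.2588); cell (1,8); t to first gridline: x 0.2381, y 1.8159 (then +1.0353 / +3.8637)
    (0,8) via x @ 0.2381  # hit
  → r_3 = 0.2381

ranges = [3.9030, 0.4866, 0.2381]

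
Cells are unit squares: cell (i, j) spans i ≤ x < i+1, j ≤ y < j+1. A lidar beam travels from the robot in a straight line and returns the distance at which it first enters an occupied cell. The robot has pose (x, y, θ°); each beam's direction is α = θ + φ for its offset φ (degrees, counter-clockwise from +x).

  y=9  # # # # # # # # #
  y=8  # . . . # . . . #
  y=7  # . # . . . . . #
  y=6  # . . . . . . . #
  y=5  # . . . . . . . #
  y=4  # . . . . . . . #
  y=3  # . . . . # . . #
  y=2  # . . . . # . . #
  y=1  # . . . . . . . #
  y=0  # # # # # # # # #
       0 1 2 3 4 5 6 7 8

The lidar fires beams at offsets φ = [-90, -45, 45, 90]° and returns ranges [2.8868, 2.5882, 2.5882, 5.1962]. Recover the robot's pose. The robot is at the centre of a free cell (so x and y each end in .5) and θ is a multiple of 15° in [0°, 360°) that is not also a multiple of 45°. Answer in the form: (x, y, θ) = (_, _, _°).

The pose lattice has 52·16 = 832 candidates. Test each by forward raycasting.
  (6.5, 5.5, 345°): beam 1 = 1.9319 ≠ 2.8868 ✗
  (4.5, 6.5, 60°): beam 1 = 4.0415 ≠ 2.8868 ✗
  (3.5, 1.5, 195°): beam 1 = 5.6940 ≠ 2.8868 ✗
  (4.5, 5.5, 15°): beam 1 = 1.9319 ≠ 2.8868 ✗
  (6.5, 4.5, 255°): beam 1 = 5.6940 ≠ 2.8868 ✗
  …
  (5.5, 6.5, 120°): r_1=2.8868, r_2=2.5882, r_3=2.5882, r_4=5.1962 — all match ✓
No second candidate reproduces the full scan.

(x, y, θ) = (5.5, 6.5, 120°)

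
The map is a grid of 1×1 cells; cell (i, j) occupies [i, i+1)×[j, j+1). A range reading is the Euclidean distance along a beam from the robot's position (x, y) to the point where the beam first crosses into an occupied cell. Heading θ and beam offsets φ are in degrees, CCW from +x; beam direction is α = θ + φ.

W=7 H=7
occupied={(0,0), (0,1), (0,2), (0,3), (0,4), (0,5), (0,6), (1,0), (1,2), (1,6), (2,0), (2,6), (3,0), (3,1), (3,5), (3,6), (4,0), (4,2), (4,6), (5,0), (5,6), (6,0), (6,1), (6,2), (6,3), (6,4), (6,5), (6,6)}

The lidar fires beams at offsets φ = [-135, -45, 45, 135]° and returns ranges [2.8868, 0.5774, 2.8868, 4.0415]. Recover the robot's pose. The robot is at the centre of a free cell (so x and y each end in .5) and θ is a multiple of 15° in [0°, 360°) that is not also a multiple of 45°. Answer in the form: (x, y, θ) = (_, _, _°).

(x, y, θ) = (3.5, 4.5, 105°)

The pose lattice has 21·16 = 336 candidates. Test each by forward raycasting.
  (1.5, 4.5, 165°): beam 1 = 1.7321 ≠ 2.8868 ✗
  (2.5, 1.5, 345°): beam 1 = 1.0000 ≠ 2.8868 ✗
  (4.5, 3.5, 105°): beam 1 = 1.7321 ≠ 2.8868 ✗
  (2.5, 5.5, 195°): beam 1 = 0.5774 ≠ 2.8868 ✗
  …
  (3.5, 4.5, 105°): r_1=2.8868, r_2=0.5774, r_3=2.8868, r_4=4.0415 — all match ✓
Unique over the lattice → pose = (3.5, 4.5, 105°).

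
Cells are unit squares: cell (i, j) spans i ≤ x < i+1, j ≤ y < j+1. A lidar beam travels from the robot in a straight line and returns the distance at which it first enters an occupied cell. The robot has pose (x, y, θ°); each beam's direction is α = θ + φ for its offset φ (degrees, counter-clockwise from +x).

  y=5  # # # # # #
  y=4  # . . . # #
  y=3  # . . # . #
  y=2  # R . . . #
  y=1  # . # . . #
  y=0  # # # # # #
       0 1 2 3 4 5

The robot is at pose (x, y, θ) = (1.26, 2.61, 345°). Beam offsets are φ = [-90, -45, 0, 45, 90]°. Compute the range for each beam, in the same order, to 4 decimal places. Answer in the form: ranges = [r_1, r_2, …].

beam 1: φ=-90°, α=255°
  direction (-0.2588, -0.9659); cell (1,2); t to first gridline: x 1.0046, y 0.6315 (then +3.8637 / +1.0353)
    (1,1) via y @ 0.6315
    (0,1) via x @ 1.0046  # hit
  → r_1 = 1.0046
beam 2: φ=-45°, α=300°
  direction (0.5000, -0.8660); cell (1,2); t to first gridline: x 1.4800, y 0.7044 (then +2.0000 / +1.1547)
    (1,1) via y @ 0.7044
    (2,1) via x @ 1.4800  # hit
  → r_2 = 1.4800
beam 3: φ=0°, α=345°
  direction (0.9659, -0.2588); cell (1,2); t to first gridline: x 0.7661, y 2.3569 (then +1.0353 / +3.8637)
    (2,2) via x @ 0.7661
    (3,2) via x @ 1.8014
    (3,1) via y @ 2.3569
    (4,1) via x @ 2.8367
    (5,1) via x @ 3.8719  # hit
  → r_3 = 3.8719
beam 4: φ=45°, α=30°
  direction (0.8660, 0.5000); cell (1,2); t to first gridline: x 0.8545, y 0.7800 (then +1.1547 / +2.0000)
    (1,3) via y @ 0.7800
    (2,3) via x @ 0.8545
    (3,3) via x @ 2.0092  # hit
  → r_4 = 2.0092
beam 5: φ=90°, α=75°
  direction (0.2588, 0.9659); cell (1,2); t to first gridline: x 2.8591, y 0.4038 (then +3.8637 / +1.0353)
    (1,3) via y @ 0.4038
    (1,4) via y @ 1.4390
    (1,5) via y @ 2.4743  # hit
  → r_5 = 2.4743

ranges = [1.0046, 1.4800, 3.8719, 2.0092, 2.4743]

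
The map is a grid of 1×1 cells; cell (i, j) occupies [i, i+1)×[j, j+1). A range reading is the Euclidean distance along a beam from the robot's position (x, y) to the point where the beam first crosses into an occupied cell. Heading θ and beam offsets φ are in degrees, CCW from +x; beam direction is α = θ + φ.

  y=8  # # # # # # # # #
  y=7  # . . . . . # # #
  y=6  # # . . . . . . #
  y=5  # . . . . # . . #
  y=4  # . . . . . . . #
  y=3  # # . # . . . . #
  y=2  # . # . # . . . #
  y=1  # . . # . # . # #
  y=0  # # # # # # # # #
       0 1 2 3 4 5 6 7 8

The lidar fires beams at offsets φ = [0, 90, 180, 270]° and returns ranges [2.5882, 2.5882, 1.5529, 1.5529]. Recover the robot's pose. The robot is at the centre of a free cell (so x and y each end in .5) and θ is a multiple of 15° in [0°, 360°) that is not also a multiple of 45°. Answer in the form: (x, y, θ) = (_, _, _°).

(x, y, θ) = (3.5, 5.5, 105°)

The pose lattice has 38·16 = 608 candidates. Test each by forward raycasting.
  (7.5, 6.5, 240°): beam 1 = 5.0000 ≠ 2.5882 ✗
  (4.5, 6.5, 105°): beam 1 = 1.5529 ≠ 2.5882 ✗
  (1.5, 1.5, 120°): beam 1 = 1.0000 ≠ 2.5882 ✗
  …
  (3.5, 5.5, 105°): r_1=2.5882, r_2=2.5882, r_3=1.5529, r_4=1.5529 — all match ✓
Unique over the lattice → pose = (3.5, 5.5, 105°).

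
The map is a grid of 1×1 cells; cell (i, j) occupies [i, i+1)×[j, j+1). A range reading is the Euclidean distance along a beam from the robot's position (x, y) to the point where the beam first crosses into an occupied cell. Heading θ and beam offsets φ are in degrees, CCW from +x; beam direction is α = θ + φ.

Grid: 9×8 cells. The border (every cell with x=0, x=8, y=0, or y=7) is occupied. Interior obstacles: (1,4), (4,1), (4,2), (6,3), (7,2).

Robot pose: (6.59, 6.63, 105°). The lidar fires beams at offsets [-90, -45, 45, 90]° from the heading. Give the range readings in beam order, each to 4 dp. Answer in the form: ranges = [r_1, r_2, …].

beam 1: φ=-90°, α=15°
  dir = (cos 15°, sin 15°) = (0.9659, 0.2588); from cell (6,6)
  next x-line at t=0.4245, next y-line at t=1.4296; Δt_x=1.0353, Δt_y=3.8637
    x: enter (7,6) at t=0.4245
    y: enter (7,7) at t=1.4296 ← occupied
  → r_1 = 1.4296
beam 2: φ=-45°, α=60°
  dir = (cos 60°, sin 60°) = (0.5000, 0.8660); from cell (6,6)
  next x-line at t=0.8200, next y-line at t=0.4272; Δt_x=2.0000, Δt_y=1.1547
    y: enter (6,7) at t=0.4272 ← occupied
  → r_2 = 0.4272
beam 3: φ=45°, α=150°
  dir = (cos 150°, sin 150°) = (-0.8660, 0.5000); from cell (6,6)
  next x-line at t=0.6813, next y-line at t=0.7400; Δt_x=1.1547, Δt_y=2.0000
    x: enter (5,6) at t=0.6813
    y: enter (5,7) at t=0.7400 ← occupied
  → r_3 = 0.7400
beam 4: φ=90°, α=195°
  dir = (cos 195°, sin 195°) = (-0.9659, -0.2588); from cell (6,6)
  next x-line at t=0.6108, next y-line at t=2.4341; Δt_x=1.0353, Δt_y=3.8637
    x: enter (5,6) at t=0.6108
    x: enter (4,6) at t=1.6461
    y: enter (4,5) at t=2.4341
    x: enter (3,5) at t=2.6814
    x: enter (2,5) at t=3.7166
    x: enter (1,5) at t=4.7519
    x: enter (0,5) at t=5.7872 ← occupied
  → r_4 = 5.7872

ranges = [1.4296, 0.4272, 0.7400, 5.7872]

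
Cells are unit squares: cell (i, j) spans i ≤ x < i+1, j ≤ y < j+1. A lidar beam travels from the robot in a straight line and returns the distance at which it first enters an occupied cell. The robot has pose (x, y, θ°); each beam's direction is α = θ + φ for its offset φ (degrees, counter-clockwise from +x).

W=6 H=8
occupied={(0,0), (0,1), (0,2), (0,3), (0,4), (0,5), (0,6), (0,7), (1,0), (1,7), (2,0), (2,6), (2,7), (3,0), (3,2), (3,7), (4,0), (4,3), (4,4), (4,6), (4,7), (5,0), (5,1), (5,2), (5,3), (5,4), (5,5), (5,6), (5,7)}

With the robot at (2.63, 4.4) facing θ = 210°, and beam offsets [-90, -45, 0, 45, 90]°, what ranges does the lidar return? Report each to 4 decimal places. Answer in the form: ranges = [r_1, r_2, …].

beam 1: φ=-90°, α=120°
  cosα=-0.5000 sinα=0.8660 | (2,4) | tMaxX 1.2600 tMaxY 0.6928 | tΔX 2.0000 tΔY 1.1547
    t=0.6928 [y] (2,5)
    t=1.2600 [x] (1,5)
    t=1.8475 [y] (1,6)
    t=3.0022 [y] (1,7) — stop
  → r_1 = 3.0022
beam 2: φ=-45°, α=165°
  cosα=-0.9659 sinα=0.2588 | (2,4) | tMaxX 0.6522 tMaxY 2.3182 | tΔX 1.0353 tΔY 3.8637
    t=0.6522 [x] (1,4)
    t=1.6875 [x] (0,4) — stop
  → r_2 = 1.6875
beam 3: φ=0°, α=210°
  cosα=-0.8660 sinα=-0.5000 | (2,4) | tMaxX 0.7275 tMaxY 0.8000 | tΔX 1.1547 tΔY 2.0000
    t=0.7275 [x] (1,4)
    t=0.8000 [y] (1,3)
    t=1.8822 [x] (0,3) — stop
  → r_3 = 1.8822
beam 4: φ=45°, α=255°
  cosα=-0.2588 sinα=-0.9659 | (2,4) | tMaxX 2.4341 tMaxY 0.4141 | tΔX 3.8637 tΔY 1.0353
    t=0.4141 [y] (2,3)
    t=1.4494 [y] (2,2)
    t=2.4341 [x] (1,2)
    t=2.4847 [y] (1,1)
    t=3.5199 [y] (1,0) — stop
  → r_4 = 3.5199
beam 5: φ=90°, α=300°
  cosα=0.5000 sinα=-0.8660 | (2,4) | tMaxX 0.7400 tMaxY 0.4619 | tΔX 2.0000 tΔY 1.1547
    t=0.4619 [y] (2,3)
    t=0.7400 [x] (3,3)
    t=1.6166 [y] (3,2) — stop
  → r_5 = 1.6166

ranges = [3.0022, 1.6875, 1.8822, 3.5199, 1.6166]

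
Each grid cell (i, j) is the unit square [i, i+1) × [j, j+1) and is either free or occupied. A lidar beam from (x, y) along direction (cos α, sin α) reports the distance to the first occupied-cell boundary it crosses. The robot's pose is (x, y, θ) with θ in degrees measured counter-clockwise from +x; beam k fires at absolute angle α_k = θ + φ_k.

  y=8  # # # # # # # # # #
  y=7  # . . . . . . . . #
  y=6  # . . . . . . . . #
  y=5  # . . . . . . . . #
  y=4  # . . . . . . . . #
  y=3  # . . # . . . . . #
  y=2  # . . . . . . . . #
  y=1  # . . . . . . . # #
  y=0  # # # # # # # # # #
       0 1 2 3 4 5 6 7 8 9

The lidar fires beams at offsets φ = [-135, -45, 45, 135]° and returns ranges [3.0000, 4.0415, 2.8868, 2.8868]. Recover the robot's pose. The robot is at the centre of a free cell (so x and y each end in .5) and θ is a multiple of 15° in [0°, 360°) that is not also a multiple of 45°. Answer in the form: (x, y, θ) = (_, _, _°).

Enumerate (i+0.5, j+0.5, θ) over the 54 free cells and 16 admissible headings. For each, cast all 4 beams and compare to the given ranges.
  (5.5, 5.5, 255°): beam 1 = 2.8868 ≠ 3.0000 ✗
  (2.5, 6.5, 105°): beam 1 = 7.5056 ≠ 3.0000 ✗
  (4.5, 2.5, 105°): beam 2 = 6.3509 ≠ 4.0415 ✗
  (4.5, 6.5, 240°): beam 1 = 1.5529 ≠ 3.0000 ✗
  …
  (6.5, 5.5, 345°): r_1=3.0000, r_2=4.0415, r_3=2.8868, r_4=2.8868 — all match ✓
Unique over the lattice → pose = (6.5, 5.5, 345°).

(x, y, θ) = (6.5, 5.5, 345°)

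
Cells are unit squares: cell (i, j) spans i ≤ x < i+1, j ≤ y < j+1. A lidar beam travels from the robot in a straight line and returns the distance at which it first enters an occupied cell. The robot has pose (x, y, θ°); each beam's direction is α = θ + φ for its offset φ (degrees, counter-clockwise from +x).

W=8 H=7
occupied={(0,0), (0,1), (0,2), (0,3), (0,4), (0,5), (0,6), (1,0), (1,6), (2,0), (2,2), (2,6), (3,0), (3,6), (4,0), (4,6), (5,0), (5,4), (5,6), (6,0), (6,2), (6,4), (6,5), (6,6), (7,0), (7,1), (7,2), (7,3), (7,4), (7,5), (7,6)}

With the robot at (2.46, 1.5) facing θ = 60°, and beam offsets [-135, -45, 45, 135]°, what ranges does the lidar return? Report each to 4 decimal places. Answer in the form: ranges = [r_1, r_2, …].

beam 1: φ=-135°, α=285°
  d=(0.2588,-0.9659)  start (2,1)  tX=2.0864 tY=0.5176  stride 1/|dx|=3.8637 1/|dy|=1.0353
    cross y-line → (2,0), t=0.5176 (wall)
  → r_1 = 0.5176
beam 2: φ=-45°, α=15°
  d=(0.9659,0.2588)  start (2,1)  tX=0.5590 tY=1.9319  stride 1/|dx|=1.0353 1/|dy|=3.8637
    cross x-line → (3,1), t=0.5590
    cross x-line → (4,1), t=1.5943
    cross y-line → (4,2), t=1.9319
    cross x-line → (5,2), t=2.6296
    cross x-line → (6,2), t=3.6649 (wall)
  → r_2 = 3.6649
beam 3: φ=45°, α=105°
  d=(-0.2588,0.9659)  start (2,1)  tX=1.7773 tY=0.5176  stride 1/|dx|=3.8637 1/|dy|=1.0353
    cross y-line → (2,2), t=0.5176 (wall)
  → r_3 = 0.5176
beam 4: φ=135°, α=195°
  d=(-0.9659,-0.2588)  start (2,1)  tX=0.4762 tY=1.9319  stride 1/|dx|=1.0353 1/|dy|=3.8637
    cross x-line → (1,1), t=0.4762
    cross x-line → (0,1), t=1.5115 (wall)
  → r_4 = 1.5115

ranges = [0.5176, 3.6649, 0.5176, 1.5115]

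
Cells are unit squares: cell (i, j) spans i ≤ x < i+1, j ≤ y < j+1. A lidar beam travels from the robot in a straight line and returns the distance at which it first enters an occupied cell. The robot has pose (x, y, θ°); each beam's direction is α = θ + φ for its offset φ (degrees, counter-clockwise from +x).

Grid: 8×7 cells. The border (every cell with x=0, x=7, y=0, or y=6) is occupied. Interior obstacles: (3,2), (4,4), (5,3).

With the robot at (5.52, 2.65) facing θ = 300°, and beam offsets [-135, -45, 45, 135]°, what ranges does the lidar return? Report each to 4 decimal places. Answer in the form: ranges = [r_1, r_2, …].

beam 1: φ=-135°, α=165°
  d=(-0.9659,0.2588)  start (5,2)  tX=0.5383 tY=1.3523  stride 1/|dx|=1.0353 1/|dy|=3.8637
    cross x-line → (4,2), t=0.5383
    cross y-line → (4,3), t=1.3523
    cross x-line → (3,3), t=1.5736
    cross x-line → (2,3), t=2.6089
    cross x-line → (1,3), t=3.6442
    cross x-line → (0,3), t=4.6794 (wall)
  → r_1 = 4.6794
beam 2: φ=-45°, α=255°
  d=(-0.2588,-0.9659)  start (5,2)  tX=2.0091 tY=0.6729  stride 1/|dx|=3.8637 1/|dy|=1.0353
    cross y-line → (5,1), t=0.6729
    cross y-line → (5,0), t=1.7082 (wall)
  → r_2 = 1.7082
beam 3: φ=45°, α=345°
  d=(0.9659,-0.2588)  start (5,2)  tX=0.4969 tY=2.5114  stride 1/|dx|=1.0353 1/|dy|=3.8637
    cross x-line → (6,2), t=0.4969
    cross x-line → (7,2), t=1.5322 (wall)
  → r_3 = 1.5322
beam 4: φ=135°, α=75°
  d=(0.2588,0.9659)  start (5,2)  tX=1.8546 tY=0.3623  stride 1/|dx|=3.8637 1/|dy|=1.0353
    cross y-line → (5,3), t=0.3623 (wall)
  → r_4 = 0.3623

ranges = [4.6794, 1.7082, 1.5322, 0.3623]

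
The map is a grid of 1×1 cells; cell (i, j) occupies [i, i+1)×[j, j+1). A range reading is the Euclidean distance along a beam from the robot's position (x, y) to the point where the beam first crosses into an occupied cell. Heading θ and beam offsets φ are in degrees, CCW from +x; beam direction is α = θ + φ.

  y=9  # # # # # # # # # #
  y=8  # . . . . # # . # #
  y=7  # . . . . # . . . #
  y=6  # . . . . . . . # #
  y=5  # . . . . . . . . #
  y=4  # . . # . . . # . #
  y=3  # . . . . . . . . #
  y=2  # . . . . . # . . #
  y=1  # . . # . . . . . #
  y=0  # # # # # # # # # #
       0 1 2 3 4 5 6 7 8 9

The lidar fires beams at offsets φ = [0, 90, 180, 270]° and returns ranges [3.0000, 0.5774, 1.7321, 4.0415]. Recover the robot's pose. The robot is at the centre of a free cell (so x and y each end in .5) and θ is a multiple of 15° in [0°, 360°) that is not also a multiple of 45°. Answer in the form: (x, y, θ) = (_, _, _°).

The pose lattice has 55·16 = 880 candidates. Test each by forward raycasting.
  (7.5, 6.5, 75°): beam 1 = 1.9319 ≠ 3.0000 ✗
  (2.5, 6.5, 345°): beam 1 = 6.7293 ≠ 3.0000 ✗
  (2.5, 4.5, 285°): beam 1 = 2.5882 ≠ 3.0000 ✗
  …
  (7.5, 6.5, 300°): r_1=3.0000, r_2=0.5774, r_3=1.7321, r_4=4.0415 — all match ✓
No second candidate reproduces the full scan.

(x, y, θ) = (7.5, 6.5, 300°)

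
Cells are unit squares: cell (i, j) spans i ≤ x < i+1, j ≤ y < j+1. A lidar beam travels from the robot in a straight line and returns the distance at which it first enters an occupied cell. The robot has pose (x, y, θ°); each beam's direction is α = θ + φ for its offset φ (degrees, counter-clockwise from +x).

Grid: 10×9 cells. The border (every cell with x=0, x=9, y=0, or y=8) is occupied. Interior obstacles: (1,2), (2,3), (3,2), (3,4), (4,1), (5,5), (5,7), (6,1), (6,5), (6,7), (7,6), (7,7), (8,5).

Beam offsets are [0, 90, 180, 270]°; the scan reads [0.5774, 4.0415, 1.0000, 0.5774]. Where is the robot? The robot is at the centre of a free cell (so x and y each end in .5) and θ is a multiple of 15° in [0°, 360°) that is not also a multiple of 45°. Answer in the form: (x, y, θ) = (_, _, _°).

Enumerate (i+0.5, j+0.5, θ) over the 43 free cells and 16 admissible headings. For each, cast all 4 beams and compare to the given ranges.
  (2.5, 7.5, 300°): beam 1 = 2.8868 ≠ 0.5774 ✗
  (1.5, 1.5, 30°): beam 1 = 1.7321 ≠ 0.5774 ✗
  (1.5, 4.5, 120°): beam 1 = 1.0000 ≠ 0.5774 ✗
  (5.5, 2.5, 30°): beam 1 = 4.0415 ≠ 0.5774 ✗
  (8.5, 3.5, 165°): beam 1 = 4.6587 ≠ 0.5774 ✗
  …
  (8.5, 1.5, 30°): r_1=0.5774, r_2=4.0415, r_3=1.0000, r_4=0.5774 — all match ✓
Only this pose fits every beam.

(x, y, θ) = (8.5, 1.5, 30°)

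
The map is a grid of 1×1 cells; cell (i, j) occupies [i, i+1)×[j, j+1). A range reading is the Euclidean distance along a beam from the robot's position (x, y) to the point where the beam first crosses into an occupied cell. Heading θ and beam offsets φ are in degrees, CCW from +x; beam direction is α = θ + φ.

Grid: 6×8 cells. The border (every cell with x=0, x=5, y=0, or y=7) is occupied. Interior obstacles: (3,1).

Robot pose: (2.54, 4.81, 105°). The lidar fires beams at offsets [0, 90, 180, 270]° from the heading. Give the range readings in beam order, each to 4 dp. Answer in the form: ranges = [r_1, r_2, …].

ranges = [2.2673, 1.5943, 2.9091, 2.5468]

beam 1: φ=0°, α=105°
  cosα=-0.2588 sinα=0.9659 | (2,4) | tMaxX 2.0864 tMaxY 0.1967 | tΔX 3.8637 tΔY 1.0353
    t=0.1967 [y] (2,5)
    t=1.2320 [y] (2,6)
    t=2.0864 [x] (1,6)
    t=2.2673 [y] (1,7) — stop
  → r_1 = 2.2673
beam 2: φ=90°, α=195°
  cosα=-0.9659 sinα=-0.2588 | (2,4) | tMaxX 0.5590 tMaxY 3.1296 | tΔX 1.0353 tΔY 3.8637
    t=0.5590 [x] (1,4)
    t=1.5943 [x] (0,4) — stop
  → r_2 = 1.5943
beam 3: φ=180°, α=285°
  cosα=0.2588 sinα=-0.9659 | (2,4) | tMaxX 1.7773 tMaxY 0.8386 | tΔX 3.8637 tΔY 1.0353
    t=0.8386 [y] (2,3)
    t=1.7773 [x] (3,3)
    t=1.8738 [y] (3,2)
    t=2.9091 [y] (3,1) — stop
  → r_3 = 2.9091
beam 4: φ=270°, α=15°
  cosα=0.9659 sinα=0.2588 | (2,4) | tMaxX 0.4762 tMaxY 0.7341 | tΔX 1.0353 tΔY 3.8637
    t=0.4762 [x] (3,4)
    t=0.7341 [y] (3,5)
    t=1.5115 [x] (4,5)
    t=2.5468 [x] (5,5) — stop
  → r_4 = 2.5468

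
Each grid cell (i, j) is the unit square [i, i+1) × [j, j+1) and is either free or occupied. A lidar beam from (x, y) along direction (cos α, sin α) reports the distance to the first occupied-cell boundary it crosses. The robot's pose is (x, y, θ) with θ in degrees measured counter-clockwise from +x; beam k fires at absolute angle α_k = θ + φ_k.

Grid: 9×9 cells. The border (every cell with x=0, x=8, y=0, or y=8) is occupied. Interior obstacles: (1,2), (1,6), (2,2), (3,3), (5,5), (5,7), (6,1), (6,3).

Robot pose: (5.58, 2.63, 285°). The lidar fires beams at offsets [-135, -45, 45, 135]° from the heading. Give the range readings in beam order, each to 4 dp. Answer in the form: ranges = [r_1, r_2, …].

ranges = [1.8244, 1.8822, 1.2600, 0.8400]

beam 1: φ=-135°, α=150°
  dir = (cos 150°, sin 150°) = (-0.8660, 0.5000); from cell (5,2)
  next x-line at t=0.6697, next y-line at t=0.7400; Δt_x=1.1547, Δt_y=2.0000
    x: enter (4,2) at t=0.6697
    y: enter (4,3) at t=0.7400
    x: enter (3,3) at t=1.8244 ← occupied
  → r_1 = 1.8244
beam 2: φ=-45°, α=240°
  dir = (cos 240°, sin 240°) = (-0.5000, -0.8660); from cell (5,2)
  next x-line at t=1.1600, next y-line at t=0.7275; Δt_x=2.0000, Δt_y=1.1547
    y: enter (5,1) at t=0.7275
    x: enter (4,1) at t=1.1600
    y: enter (4,0) at t=1.8822 ← occupied
  → r_2 = 1.8822
beam 3: φ=45°, α=330°
  dir = (cos 330°, sin 330°) = (0.8660, -0.5000); from cell (5,2)
  next x-line at t=0.4850, next y-line at t=1.2600; Δt_x=1.1547, Δt_y=2.0000
    x: enter (6,2) at t=0.4850
    y: enter (6,1) at t=1.2600 ← occupied
  → r_3 = 1.2600
beam 4: φ=135°, α=60°
  dir = (cos 60°, sin 60°) = (0.5000, 0.8660); from cell (5,2)
  next x-line at t=0.8400, next y-line at t=0.4272; Δt_x=2.0000, Δt_y=1.1547
    y: enter (5,3) at t=0.4272
    x: enter (6,3) at t=0.8400 ← occupied
  → r_4 = 0.8400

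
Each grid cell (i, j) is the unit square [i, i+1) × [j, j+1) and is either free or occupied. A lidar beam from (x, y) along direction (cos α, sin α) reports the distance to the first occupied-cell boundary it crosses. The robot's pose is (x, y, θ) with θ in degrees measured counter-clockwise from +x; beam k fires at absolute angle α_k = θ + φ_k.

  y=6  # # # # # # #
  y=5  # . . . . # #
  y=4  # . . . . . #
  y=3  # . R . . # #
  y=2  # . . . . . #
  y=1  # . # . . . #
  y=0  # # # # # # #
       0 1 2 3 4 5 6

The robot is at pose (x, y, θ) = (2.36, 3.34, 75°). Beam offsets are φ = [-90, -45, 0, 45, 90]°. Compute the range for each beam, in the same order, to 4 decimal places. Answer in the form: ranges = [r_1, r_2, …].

beam 1: φ=-90°, α=345°
  d=(0.9659,-0.2588)  start (2,3)  tX=0.6626 tY=1.3137  stride 1/|dx|=1.0353 1/|dy|=3.8637
    cross x-line → (3,3), t=0.6626
    cross y-line → (3,2), t=1.3137
    cross x-line → (4,2), t=1.6979
    cross x-line → (5,2), t=2.7331
    cross x-line → (6,2), t=3.7684 (wall)
  → r_1 = 3.7684
beam 2: φ=-45°, α=30°
  d=(0.8660,0.5000)  start (2,3)  tX=0.7390 tY=1.3200  stride 1/|dx|=1.1547 1/|dy|=2.0000
    cross x-line → (3,3), t=0.7390
    cross y-line → (3,4), t=1.3200
    cross x-line → (4,4), t=1.8937
    cross x-line → (5,4), t=3.0484
    cross y-line → (5,5), t=3.3200 (wall)
  → r_2 = 3.3200
beam 3: φ=0°, α=75°
  d=(0.2588,0.9659)  start (2,3)  tX=2.4728 tY=0.6833  stride 1/|dx|=3.8637 1/|dy|=1.0353
    cross y-line → (2,4), t=0.6833
    cross y-line → (2,5), t=1.7186
    cross x-line → (3,5), t=2.4728
    cross y-line → (3,6), t=2.7538 (wall)
  → r_3 = 2.7538
beam 4: φ=45°, α=120°
  d=(-0.5000,0.8660)  start (2,3)  tX=0.7200 tY=0.7621  stride 1/|dx|=2.0000 1/|dy|=1.1547
    cross x-line → (1,3), t=0.7200
    cross y-line → (1,4), t=0.7621
    cross y-line → (1,5), t=1.9168
    cross x-line → (0,5), t=2.7200 (wall)
  → r_4 = 2.7200
beam 5: φ=90°, α=165°
  d=(-0.9659,0.2588)  start (2,3)  tX=0.3727 tY=2.5500  stride 1/|dx|=1.0353 1/|dy|=3.8637
    cross x-line → (1,3), t=0.3727
    cross x-line → (0,3), t=1.4080 (wall)
  → r_5 = 1.4080

ranges = [3.7684, 3.3200, 2.7538, 2.7200, 1.4080]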